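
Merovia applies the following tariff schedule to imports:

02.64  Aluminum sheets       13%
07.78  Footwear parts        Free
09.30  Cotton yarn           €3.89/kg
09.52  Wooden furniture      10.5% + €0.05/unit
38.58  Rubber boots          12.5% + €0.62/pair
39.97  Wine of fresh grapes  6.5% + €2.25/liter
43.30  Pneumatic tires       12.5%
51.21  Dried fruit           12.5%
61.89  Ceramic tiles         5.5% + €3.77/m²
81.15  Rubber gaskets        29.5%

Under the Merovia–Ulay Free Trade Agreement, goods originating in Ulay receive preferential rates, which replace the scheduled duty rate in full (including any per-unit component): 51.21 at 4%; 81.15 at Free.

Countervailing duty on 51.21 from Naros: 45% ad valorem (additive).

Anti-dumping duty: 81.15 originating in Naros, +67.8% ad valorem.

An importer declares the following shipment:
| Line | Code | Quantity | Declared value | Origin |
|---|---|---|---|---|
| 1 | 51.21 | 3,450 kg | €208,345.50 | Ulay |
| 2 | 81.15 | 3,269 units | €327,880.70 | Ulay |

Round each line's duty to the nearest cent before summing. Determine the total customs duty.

Line 1 (51.21, Ulay, 3,450 kg, €208,345.50):
Base rate for 51.21 is 12.5%.
Origin Ulay qualifies under the Merovia–Ulay agreement and 51.21 is covered: preferential rate 4% applies instead.
The additional-duty order on 51.21 targets Naros, not Ulay; it does not apply.
Duty = €208,345.50 × 4% = €8,333.82.
Line 2 (81.15, Ulay, 3,269 units, €327,880.70):
Base rate for 81.15 is 29.5%.
Origin Ulay qualifies under the Merovia–Ulay agreement and 81.15 is covered: preferential rate Free applies instead.
The additional-duty order on 81.15 targets Naros, not Ulay; it does not apply.
Duty = €327,880.70 × 0% = €0.00.
Total = €8,333.82 + €0.00 = €8,333.82.

€8,333.82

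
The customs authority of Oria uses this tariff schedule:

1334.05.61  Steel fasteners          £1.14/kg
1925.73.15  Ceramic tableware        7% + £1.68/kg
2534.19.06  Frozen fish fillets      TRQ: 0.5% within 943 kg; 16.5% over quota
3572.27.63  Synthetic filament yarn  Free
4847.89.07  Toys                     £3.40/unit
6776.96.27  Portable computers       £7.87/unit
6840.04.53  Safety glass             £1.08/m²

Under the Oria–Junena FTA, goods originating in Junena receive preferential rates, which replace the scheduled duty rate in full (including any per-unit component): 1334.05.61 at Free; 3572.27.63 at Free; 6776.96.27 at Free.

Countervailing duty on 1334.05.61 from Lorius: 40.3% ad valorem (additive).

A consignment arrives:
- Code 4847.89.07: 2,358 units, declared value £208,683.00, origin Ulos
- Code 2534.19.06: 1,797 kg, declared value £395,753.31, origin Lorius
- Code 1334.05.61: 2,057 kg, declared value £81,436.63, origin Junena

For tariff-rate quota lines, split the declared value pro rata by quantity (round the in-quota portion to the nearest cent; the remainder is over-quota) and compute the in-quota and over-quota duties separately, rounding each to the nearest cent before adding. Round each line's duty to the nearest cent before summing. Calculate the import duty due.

£40,088.19

Line 1 (4847.89.07, Ulos, 2,358 units, £208,683.00):
Base rate for 4847.89.07 is £3.40/unit.
Duty = 2,358 × £3.40 = £8,017.20.
Line 2 (2534.19.06, Lorius, 1,797 kg, £395,753.31):
Code 2534.19.06 is under a tariff-rate quota (threshold 943 kg). In-quota: 943 kg at 0.5%; over-quota: 854 kg at 16.5%.
Pro-rata value split: in-quota = £395,753.31 × 943/1,797 = £207,676.89; over-quota = £395,753.31 − £207,676.89 = £188,076.42.
In-quota duty = £207,676.89 × 0.5% = £1,038.38. Over-quota duty = £188,076.42 × 16.5% = £31,032.61.
Line duty = £1,038.38 + £31,032.61 = £32,070.99.
Line 3 (1334.05.61, Junena, 2,057 kg, £81,436.63):
Base rate for 1334.05.61 is £1.14/kg.
Origin Junena qualifies under the Oria–Junena agreement and 1334.05.61 is covered: preferential rate Free applies instead.
The additional-duty order on 1334.05.61 targets Lorius, not Junena; it does not apply.
Duty = £81,436.63 × 0% = £0.00.
Total = £8,017.20 + £32,070.99 + £0.00 = £40,088.19.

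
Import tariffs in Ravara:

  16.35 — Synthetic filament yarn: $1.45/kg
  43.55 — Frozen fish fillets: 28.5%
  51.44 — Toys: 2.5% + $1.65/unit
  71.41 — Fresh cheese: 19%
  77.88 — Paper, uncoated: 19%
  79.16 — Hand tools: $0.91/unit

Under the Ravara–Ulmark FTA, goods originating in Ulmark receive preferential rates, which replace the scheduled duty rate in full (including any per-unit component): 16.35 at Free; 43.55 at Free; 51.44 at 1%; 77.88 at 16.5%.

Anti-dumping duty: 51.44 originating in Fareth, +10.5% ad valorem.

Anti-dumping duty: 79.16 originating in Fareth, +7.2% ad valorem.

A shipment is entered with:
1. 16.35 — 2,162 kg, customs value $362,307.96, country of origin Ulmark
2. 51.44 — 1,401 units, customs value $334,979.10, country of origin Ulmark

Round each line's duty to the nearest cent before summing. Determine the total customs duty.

Line 1 (16.35, Ulmark, 2,162 kg, $362,307.96):
Base rate for 16.35 is $1.45/kg.
Origin Ulmark qualifies under the Ravara–Ulmark agreement and 16.35 is covered: preferential rate Free applies instead.
Duty = $362,307.96 × 0% = $0.00.
Line 2 (51.44, Ulmark, 1,401 units, $334,979.10):
Base rate for 51.44 is 2.5% + $1.65/unit.
Origin Ulmark qualifies under the Ravara–Ulmark agreement and 51.44 is covered: preferential rate 1% applies instead.
The additional-duty order on 51.44 targets Fareth, not Ulmark; it does not apply.
Duty = $334,979.10 × 1% = $3,349.79.
Total = $0.00 + $3,349.79 = $3,349.79.

$3,349.79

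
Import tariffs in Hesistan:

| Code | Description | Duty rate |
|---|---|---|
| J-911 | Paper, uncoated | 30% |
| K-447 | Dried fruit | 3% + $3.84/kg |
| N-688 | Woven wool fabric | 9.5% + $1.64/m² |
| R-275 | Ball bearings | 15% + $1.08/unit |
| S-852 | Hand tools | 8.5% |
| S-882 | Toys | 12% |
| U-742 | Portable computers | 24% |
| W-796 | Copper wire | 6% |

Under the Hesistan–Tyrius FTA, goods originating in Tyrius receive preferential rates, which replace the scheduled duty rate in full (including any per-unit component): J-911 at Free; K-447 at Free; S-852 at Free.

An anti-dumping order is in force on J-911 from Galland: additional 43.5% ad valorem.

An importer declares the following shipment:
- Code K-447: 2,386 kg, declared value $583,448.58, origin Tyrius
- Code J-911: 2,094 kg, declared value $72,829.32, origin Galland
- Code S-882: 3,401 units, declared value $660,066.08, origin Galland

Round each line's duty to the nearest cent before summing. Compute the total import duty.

$132,737.48

Line 1 (K-447, Tyrius, 2,386 kg, $583,448.58):
Base rate for K-447 is 3% + $3.84/kg.
Origin Tyrius qualifies under the Hesistan–Tyrius agreement and K-447 is covered: preferential rate Free applies instead.
Duty = $583,448.58 × 0% = $0.00.
Line 2 (J-911, Galland, 2,094 kg, $72,829.32):
Base rate for J-911 is 30%.
J-911 has an FTA preferential rate, but origin Galland is not Tyrius; base rate stands.
Additional duty on J-911 from Galland: +43.5%. Applied ad valorem rate: 30% + 43.5% = 73.5%.
Duty = $72,829.32 × 73.5% = $53,529.55.
Line 3 (S-882, Galland, 3,401 units, $660,066.08):
Base rate for S-882 is 12%.
Duty = $660,066.08 × 12% = $79,207.93.
Total = $0.00 + $53,529.55 + $79,207.93 = $132,737.48.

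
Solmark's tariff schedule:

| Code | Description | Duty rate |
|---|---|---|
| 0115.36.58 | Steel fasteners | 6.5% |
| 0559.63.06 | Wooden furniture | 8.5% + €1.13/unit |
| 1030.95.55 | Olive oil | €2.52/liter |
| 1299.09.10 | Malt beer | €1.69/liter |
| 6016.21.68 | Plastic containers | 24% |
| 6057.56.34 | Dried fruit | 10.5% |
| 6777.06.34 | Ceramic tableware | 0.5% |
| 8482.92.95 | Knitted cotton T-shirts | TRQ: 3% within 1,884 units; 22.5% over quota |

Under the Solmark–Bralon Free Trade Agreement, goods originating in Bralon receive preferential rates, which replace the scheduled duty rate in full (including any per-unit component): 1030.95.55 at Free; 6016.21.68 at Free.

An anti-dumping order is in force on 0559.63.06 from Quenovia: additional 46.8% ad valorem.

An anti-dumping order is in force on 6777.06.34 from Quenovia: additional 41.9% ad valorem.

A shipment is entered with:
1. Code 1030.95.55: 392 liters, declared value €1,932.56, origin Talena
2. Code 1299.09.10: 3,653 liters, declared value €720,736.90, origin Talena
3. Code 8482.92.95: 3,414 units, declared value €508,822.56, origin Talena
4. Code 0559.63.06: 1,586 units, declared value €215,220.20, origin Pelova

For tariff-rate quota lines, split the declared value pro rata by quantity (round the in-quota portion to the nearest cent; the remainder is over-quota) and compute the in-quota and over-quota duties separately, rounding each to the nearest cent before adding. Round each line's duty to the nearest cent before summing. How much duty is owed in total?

€86,978.07

Line 1 (1030.95.55, Talena, 392 liters, €1,932.56):
Base rate for 1030.95.55 is €2.52/liter.
1030.95.55 has an FTA preferential rate, but origin Talena is not Bralon; base rate stands.
Duty = 392 × €2.52 = €987.84.
Line 2 (1299.09.10, Talena, 3,653 liters, €720,736.90):
Base rate for 1299.09.10 is €1.69/liter.
Duty = 3,653 × €1.69 = €6,173.57.
Line 3 (8482.92.95, Talena, 3,414 units, €508,822.56):
Code 8482.92.95 is under a tariff-rate quota (threshold 1,884 units). In-quota: 1,884 units at 3%; over-quota: 1,530 units at 22.5%.
Pro-rata value split: in-quota = €508,822.56 × 1,884/3,414 = €280,791.36; over-quota = €508,822.56 − €280,791.36 = €228,031.20.
In-quota duty = €280,791.36 × 3% = €8,423.74. Over-quota duty = €228,031.20 × 22.5% = €51,307.02.
Line duty = €8,423.74 + €51,307.02 = €59,730.76.
Line 4 (0559.63.06, Pelova, 1,586 units, €215,220.20):
Base rate for 0559.63.06 is 8.5% + €1.13/unit.
The additional-duty order on 0559.63.06 targets Quenovia, not Pelova; it does not apply.
Duty = €215,220.20 × 8.5% + 1,586 × €1.13 = €20,085.90.
Total = €987.84 + €6,173.57 + €59,730.76 + €20,085.90 = €86,978.07.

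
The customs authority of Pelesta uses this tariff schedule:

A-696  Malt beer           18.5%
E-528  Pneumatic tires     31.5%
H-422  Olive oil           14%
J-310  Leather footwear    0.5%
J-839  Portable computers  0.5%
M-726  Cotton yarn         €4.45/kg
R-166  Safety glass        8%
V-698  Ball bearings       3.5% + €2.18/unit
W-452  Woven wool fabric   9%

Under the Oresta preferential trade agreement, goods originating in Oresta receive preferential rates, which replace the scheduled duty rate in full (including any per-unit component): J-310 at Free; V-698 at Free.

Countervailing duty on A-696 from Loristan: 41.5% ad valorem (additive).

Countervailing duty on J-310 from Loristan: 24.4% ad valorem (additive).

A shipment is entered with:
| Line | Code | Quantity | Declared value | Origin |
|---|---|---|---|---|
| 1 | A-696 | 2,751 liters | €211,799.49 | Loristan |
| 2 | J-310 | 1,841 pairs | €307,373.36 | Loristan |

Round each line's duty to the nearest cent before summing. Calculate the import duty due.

Line 1 (A-696, Loristan, 2,751 liters, €211,799.49):
Base rate for A-696 is 18.5%.
Additional duty on A-696 from Loristan: +41.5%. Applied ad valorem rate: 18.5% + 41.5% = 60%.
Duty = €211,799.49 × 60% = €127,079.69.
Line 2 (J-310, Loristan, 1,841 pairs, €307,373.36):
Base rate for J-310 is 0.5%.
J-310 has an FTA preferential rate, but origin Loristan is not Oresta; base rate stands.
Additional duty on J-310 from Loristan: +24.4%. Applied ad valorem rate: 0.5% + 24.4% = 24.9%.
Duty = €307,373.36 × 24.9% = €76,535.97.
Total = €127,079.69 + €76,535.97 = €203,615.66.

€203,615.66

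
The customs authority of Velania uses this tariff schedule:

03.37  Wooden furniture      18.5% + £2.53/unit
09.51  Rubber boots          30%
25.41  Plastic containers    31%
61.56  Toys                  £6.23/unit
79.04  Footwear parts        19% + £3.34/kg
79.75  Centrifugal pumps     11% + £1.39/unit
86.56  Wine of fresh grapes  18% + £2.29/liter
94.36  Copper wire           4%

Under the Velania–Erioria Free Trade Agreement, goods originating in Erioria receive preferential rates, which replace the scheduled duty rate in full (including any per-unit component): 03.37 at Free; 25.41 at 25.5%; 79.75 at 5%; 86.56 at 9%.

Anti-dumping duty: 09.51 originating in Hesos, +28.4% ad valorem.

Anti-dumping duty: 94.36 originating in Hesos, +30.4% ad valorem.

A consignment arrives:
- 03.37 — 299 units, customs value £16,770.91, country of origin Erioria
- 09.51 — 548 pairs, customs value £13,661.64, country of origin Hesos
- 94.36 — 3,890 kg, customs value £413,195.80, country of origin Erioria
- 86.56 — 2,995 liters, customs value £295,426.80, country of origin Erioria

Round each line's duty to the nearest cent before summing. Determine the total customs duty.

£51,094.64

Line 1 (03.37, Erioria, 299 units, £16,770.91):
Base rate for 03.37 is 18.5% + £2.53/unit.
Origin Erioria qualifies under the Velania–Erioria agreement and 03.37 is covered: preferential rate Free applies instead.
Duty = £16,770.91 × 0% = £0.00.
Line 2 (09.51, Hesos, 548 pairs, £13,661.64):
Base rate for 09.51 is 30%.
Additional duty on 09.51 from Hesos: +28.4%. Applied ad valorem rate: 30% + 28.4% = 58.4%.
Duty = £13,661.64 × 58.4% = £7,978.40.
Line 3 (94.36, Erioria, 3,890 kg, £413,195.80):
Base rate for 94.36 is 4%.
Origin Erioria is the FTA partner but 94.36 is not on the preference list; base rate stands.
The additional-duty order on 94.36 targets Hesos, not Erioria; it does not apply.
Duty = £413,195.80 × 4% = £16,527.83.
Line 4 (86.56, Erioria, 2,995 liters, £295,426.80):
Base rate for 86.56 is 18% + £2.29/liter.
Origin Erioria qualifies under the Velania–Erioria agreement and 86.56 is covered: preferential rate 9% applies instead.
Duty = £295,426.80 × 9% = £26,588.41.
Total = £0.00 + £7,978.40 + £16,527.83 + £26,588.41 = £51,094.64.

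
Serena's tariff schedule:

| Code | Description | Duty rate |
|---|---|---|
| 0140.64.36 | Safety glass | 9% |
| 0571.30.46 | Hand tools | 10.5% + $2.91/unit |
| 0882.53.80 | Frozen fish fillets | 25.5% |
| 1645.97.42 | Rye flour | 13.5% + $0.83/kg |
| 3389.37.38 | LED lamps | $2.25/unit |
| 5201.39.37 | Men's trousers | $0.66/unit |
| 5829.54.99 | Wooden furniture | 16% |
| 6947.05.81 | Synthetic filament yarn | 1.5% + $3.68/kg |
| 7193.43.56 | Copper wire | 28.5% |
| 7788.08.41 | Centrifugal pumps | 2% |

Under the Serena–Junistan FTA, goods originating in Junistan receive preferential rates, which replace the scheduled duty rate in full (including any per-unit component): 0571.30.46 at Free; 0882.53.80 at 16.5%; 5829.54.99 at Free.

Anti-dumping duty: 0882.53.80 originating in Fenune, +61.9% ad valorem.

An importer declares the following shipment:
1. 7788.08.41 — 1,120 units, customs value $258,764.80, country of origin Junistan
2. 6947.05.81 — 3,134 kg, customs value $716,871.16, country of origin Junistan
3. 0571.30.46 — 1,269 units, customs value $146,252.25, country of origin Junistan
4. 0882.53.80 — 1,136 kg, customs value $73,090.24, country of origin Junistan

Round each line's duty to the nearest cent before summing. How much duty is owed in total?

$39,521.38

Line 1 (7788.08.41, Junistan, 1,120 units, $258,764.80):
Base rate for 7788.08.41 is 2%.
Origin Junistan is the FTA partner but 7788.08.41 is not on the preference list; base rate stands.
Duty = $258,764.80 × 2% = $5,175.30.
Line 2 (6947.05.81, Junistan, 3,134 kg, $716,871.16):
Base rate for 6947.05.81 is 1.5% + $3.68/kg.
Origin Junistan is the FTA partner but 6947.05.81 is not on the preference list; base rate stands.
Duty = $716,871.16 × 1.5% + 3,134 × $3.68 = $22,286.19.
Line 3 (0571.30.46, Junistan, 1,269 units, $146,252.25):
Base rate for 0571.30.46 is 10.5% + $2.91/unit.
Origin Junistan qualifies under the Serena–Junistan agreement and 0571.30.46 is covered: preferential rate Free applies instead.
Duty = $146,252.25 × 0% = $0.00.
Line 4 (0882.53.80, Junistan, 1,136 kg, $73,090.24):
Base rate for 0882.53.80 is 25.5%.
Origin Junistan qualifies under the Serena–Junistan agreement and 0882.53.80 is covered: preferential rate 16.5% applies instead.
The additional-duty order on 0882.53.80 targets Fenune, not Junistan; it does not apply.
Duty = $73,090.24 × 16.5% = $12,059.89.
Total = $5,175.30 + $22,286.19 + $0.00 + $12,059.89 = $39,521.38.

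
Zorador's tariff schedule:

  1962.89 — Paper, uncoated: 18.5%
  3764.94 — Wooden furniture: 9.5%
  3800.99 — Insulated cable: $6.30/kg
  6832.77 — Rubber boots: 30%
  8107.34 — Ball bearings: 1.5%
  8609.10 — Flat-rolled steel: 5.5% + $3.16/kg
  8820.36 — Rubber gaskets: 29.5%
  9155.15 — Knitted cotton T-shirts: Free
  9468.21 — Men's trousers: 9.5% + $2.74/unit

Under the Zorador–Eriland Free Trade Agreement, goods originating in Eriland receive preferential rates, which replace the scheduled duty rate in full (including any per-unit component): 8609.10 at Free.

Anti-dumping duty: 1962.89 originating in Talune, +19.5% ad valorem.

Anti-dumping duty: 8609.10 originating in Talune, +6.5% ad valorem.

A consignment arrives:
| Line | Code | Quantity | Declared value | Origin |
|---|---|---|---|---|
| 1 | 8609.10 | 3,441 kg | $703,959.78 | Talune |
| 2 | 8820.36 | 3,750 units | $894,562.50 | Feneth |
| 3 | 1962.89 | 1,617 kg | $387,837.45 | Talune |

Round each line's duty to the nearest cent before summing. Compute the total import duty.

Line 1 (8609.10, Talune, 3,441 kg, $703,959.78):
Base rate for 8609.10 is 5.5% + $3.16/kg.
8609.10 has an FTA preferential rate, but origin Talune is not Eriland; base rate stands.
Additional duty on 8609.10 from Talune: +6.5%. Applied ad valorem rate: 5.5% + 6.5% = 12%.
Duty = $703,959.78 × 12% + 3,441 × $3.16 = $95,348.73.
Line 2 (8820.36, Feneth, 3,750 units, $894,562.50):
Base rate for 8820.36 is 29.5%.
Duty = $894,562.50 × 29.5% = $263,895.94.
Line 3 (1962.89, Talune, 1,617 kg, $387,837.45):
Base rate for 1962.89 is 18.5%.
Additional duty on 1962.89 from Talune: +19.5%. Applied ad valorem rate: 18.5% + 19.5% = 38%.
Duty = $387,837.45 × 38% = $147,378.23.
Total = $95,348.73 + $263,895.94 + $147,378.23 = $506,622.90.

$506,622.90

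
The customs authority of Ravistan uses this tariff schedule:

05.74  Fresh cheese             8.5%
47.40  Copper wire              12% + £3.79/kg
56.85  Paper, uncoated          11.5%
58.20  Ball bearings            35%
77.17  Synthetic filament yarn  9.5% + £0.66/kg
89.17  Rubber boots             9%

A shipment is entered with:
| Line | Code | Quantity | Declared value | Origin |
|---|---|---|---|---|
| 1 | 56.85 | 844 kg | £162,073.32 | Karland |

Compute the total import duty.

£18,638.43

Line 1 (56.85, Karland, 844 kg, £162,073.32):
Base rate for 56.85 is 11.5%.
Duty = £162,073.32 × 11.5% = £18,638.43.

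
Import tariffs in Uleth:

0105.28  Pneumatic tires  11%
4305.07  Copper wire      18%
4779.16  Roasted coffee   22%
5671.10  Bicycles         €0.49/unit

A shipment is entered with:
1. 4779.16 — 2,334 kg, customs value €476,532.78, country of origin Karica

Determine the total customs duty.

Line 1 (4779.16, Karica, 2,334 kg, €476,532.78):
Base rate for 4779.16 is 22%.
Duty = €476,532.78 × 22% = €104,837.21.

€104,837.21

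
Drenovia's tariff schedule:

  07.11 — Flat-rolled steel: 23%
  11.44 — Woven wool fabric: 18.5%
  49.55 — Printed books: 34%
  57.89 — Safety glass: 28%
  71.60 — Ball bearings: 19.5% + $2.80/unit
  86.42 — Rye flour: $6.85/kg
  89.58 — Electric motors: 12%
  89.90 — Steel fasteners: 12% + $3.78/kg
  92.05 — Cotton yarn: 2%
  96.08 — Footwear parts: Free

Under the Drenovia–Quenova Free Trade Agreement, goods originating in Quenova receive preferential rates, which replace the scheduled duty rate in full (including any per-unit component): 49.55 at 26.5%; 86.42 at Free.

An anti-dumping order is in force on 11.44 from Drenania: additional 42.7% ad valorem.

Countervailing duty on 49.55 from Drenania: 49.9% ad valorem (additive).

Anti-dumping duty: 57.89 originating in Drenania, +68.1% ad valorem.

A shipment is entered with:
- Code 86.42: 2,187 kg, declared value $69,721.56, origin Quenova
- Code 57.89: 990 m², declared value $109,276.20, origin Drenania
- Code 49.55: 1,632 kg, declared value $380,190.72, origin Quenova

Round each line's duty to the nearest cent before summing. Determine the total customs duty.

Line 1 (86.42, Quenova, 2,187 kg, $69,721.56):
Base rate for 86.42 is $6.85/kg.
Origin Quenova qualifies under the Drenovia–Quenova agreement and 86.42 is covered: preferential rate Free applies instead.
Duty = $69,721.56 × 0% = $0.00.
Line 2 (57.89, Drenania, 990 m², $109,276.20):
Base rate for 57.89 is 28%.
Additional duty on 57.89 from Drenania: +68.1%. Applied ad valorem rate: 28% + 68.1% = 96.1%.
Duty = $109,276.20 × 96.1% = $105,014.43.
Line 3 (49.55, Quenova, 1,632 kg, $380,190.72):
Base rate for 49.55 is 34%.
Origin Quenova qualifies under the Drenovia–Quenova agreement and 49.55 is covered: preferential rate 26.5% applies instead.
The additional-duty order on 49.55 targets Drenania, not Quenova; it does not apply.
Duty = $380,190.72 × 26.5% = $100,750.54.
Total = $0.00 + $105,014.43 + $100,750.54 = $205,764.97.

$205,764.97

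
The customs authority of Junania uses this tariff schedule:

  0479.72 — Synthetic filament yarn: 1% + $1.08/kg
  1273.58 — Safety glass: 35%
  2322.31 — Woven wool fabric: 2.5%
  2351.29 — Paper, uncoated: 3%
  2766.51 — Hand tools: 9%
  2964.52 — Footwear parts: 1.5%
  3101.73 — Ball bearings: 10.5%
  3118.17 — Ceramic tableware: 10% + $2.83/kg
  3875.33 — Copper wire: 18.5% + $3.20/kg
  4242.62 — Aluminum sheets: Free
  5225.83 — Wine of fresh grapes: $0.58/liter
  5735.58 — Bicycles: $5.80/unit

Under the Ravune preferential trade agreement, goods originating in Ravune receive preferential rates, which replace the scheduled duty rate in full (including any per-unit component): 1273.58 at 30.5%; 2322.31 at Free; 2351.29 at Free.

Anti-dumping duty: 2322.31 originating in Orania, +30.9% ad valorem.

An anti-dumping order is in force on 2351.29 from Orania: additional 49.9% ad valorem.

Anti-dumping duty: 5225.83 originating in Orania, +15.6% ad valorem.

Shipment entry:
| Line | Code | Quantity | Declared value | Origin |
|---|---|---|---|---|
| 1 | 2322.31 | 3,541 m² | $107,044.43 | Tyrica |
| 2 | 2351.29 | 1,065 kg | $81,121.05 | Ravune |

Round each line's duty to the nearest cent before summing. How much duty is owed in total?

$2,676.11

Line 1 (2322.31, Tyrica, 3,541 m², $107,044.43):
Base rate for 2322.31 is 2.5%.
2322.31 has an FTA preferential rate, but origin Tyrica is not Ravune; base rate stands.
The additional-duty order on 2322.31 targets Orania, not Tyrica; it does not apply.
Duty = $107,044.43 × 2.5% = $2,676.11.
Line 2 (2351.29, Ravune, 1,065 kg, $81,121.05):
Base rate for 2351.29 is 3%.
Origin Ravune qualifies under the Junania–Ravune agreement and 2351.29 is covered: preferential rate Free applies instead.
The additional-duty order on 2351.29 targets Orania, not Ravune; it does not apply.
Duty = $81,121.05 × 0% = $0.00.
Total = $2,676.11 + $0.00 = $2,676.11.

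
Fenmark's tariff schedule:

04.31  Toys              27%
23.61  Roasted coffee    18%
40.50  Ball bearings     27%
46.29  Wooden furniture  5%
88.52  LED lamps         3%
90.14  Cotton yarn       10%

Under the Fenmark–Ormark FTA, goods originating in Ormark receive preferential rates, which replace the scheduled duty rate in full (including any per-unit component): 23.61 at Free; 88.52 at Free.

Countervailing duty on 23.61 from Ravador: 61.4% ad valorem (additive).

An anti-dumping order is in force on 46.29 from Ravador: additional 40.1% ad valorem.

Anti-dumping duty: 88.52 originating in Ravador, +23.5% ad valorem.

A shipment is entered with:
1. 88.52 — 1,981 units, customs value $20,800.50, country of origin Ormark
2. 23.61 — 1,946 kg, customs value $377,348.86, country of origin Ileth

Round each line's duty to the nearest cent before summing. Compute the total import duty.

Line 1 (88.52, Ormark, 1,981 units, $20,800.50):
Base rate for 88.52 is 3%.
Origin Ormark qualifies under the Fenmark–Ormark agreement and 88.52 is covered: preferential rate Free applies instead.
The additional-duty order on 88.52 targets Ravador, not Ormark; it does not apply.
Duty = $20,800.50 × 0% = $0.00.
Line 2 (23.61, Ileth, 1,946 kg, $377,348.86):
Base rate for 23.61 is 18%.
23.61 has an FTA preferential rate, but origin Ileth is not Ormark; base rate stands.
The additional-duty order on 23.61 targets Ravador, not Ileth; it does not apply.
Duty = $377,348.86 × 18% = $67,922.79.
Total = $0.00 + $67,922.79 = $67,922.79.

$67,922.79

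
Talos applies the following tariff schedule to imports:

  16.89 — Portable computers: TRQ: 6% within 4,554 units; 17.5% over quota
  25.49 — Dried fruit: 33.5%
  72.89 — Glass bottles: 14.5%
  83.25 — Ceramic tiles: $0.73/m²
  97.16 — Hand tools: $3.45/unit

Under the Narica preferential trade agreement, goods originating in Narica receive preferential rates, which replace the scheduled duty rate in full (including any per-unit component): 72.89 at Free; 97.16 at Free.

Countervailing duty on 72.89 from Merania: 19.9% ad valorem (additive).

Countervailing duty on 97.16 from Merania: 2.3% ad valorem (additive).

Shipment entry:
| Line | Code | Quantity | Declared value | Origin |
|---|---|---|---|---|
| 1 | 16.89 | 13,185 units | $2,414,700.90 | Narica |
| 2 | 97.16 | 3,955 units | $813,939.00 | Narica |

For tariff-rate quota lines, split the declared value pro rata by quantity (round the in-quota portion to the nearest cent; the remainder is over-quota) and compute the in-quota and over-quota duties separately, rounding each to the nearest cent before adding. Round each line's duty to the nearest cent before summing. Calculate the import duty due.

Line 1 (16.89, Narica, 13,185 units, $2,414,700.90):
Code 16.89 is under a tariff-rate quota (threshold 4,554 units). In-quota: 4,554 units at 6%; over-quota: 8,631 units at 17.5%.
Pro-rata value split: in-quota = $2,414,700.90 × 4,554/13,185 = $834,019.56; over-quota = $2,414,700.90 − $834,019.56 = $1,580,681.34.
In-quota duty = $834,019.56 × 6% = $50,041.17. Over-quota duty = $1,580,681.34 × 17.5% = $276,619.23.
Line duty = $50,041.17 + $276,619.23 = $326,660.40.
Line 2 (97.16, Narica, 3,955 units, $813,939.00):
Base rate for 97.16 is $3.45/unit.
Origin Narica qualifies under the Talos–Narica agreement and 97.16 is covered: preferential rate Free applies instead.
The additional-duty order on 97.16 targets Merania, not Narica; it does not apply.
Duty = $813,939.00 × 0% = $0.00.
Total = $326,660.40 + $0.00 = $326,660.40.

$326,660.40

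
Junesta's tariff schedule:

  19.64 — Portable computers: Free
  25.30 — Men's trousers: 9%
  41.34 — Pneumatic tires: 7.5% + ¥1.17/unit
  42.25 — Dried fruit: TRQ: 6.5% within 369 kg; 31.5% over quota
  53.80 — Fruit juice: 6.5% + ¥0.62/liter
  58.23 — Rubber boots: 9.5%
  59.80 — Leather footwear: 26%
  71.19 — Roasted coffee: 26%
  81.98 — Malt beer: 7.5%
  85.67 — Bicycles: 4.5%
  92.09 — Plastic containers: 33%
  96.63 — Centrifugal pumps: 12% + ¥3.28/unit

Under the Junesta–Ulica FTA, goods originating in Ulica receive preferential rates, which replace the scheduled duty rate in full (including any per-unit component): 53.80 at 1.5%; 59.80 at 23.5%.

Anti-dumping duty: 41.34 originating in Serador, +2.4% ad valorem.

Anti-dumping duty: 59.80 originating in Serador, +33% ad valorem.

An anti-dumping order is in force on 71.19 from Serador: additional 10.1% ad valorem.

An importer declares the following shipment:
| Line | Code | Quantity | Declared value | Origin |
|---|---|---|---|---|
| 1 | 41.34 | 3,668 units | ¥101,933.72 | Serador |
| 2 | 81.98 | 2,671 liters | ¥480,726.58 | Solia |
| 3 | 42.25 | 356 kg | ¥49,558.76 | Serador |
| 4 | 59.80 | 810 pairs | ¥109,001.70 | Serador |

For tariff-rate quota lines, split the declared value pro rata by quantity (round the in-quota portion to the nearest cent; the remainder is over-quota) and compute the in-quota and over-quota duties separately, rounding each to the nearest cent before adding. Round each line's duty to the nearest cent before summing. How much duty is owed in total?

Line 1 (41.34, Serador, 3,668 units, ¥101,933.72):
Base rate for 41.34 is 7.5% + ¥1.17/unit.
Additional duty on 41.34 from Serador: +2.4%. Applied ad valorem rate: 7.5% + 2.4% = 9.9%.
Duty = ¥101,933.72 × 9.9% + 3,668 × ¥1.17 = ¥14,383.00.
Line 2 (81.98, Solia, 2,671 liters, ¥480,726.58):
Base rate for 81.98 is 7.5%.
Duty = ¥480,726.58 × 7.5% = ¥36,054.49.
Line 3 (42.25, Serador, 356 kg, ¥49,558.76):
Code 42.25 is under a tariff-rate quota (threshold 369 kg). Quantity 356 kg is within the quota, so the in-quota rate 6.5% applies to the full value.
Duty = ¥49,558.76 × 6.5% = ¥3,221.32.
Line 4 (59.80, Serador, 810 pairs, ¥109,001.70):
Base rate for 59.80 is 26%.
59.80 has an FTA preferential rate, but origin Serador is not Ulica; base rate stands.
Additional duty on 59.80 from Serador: +33%. Applied ad valorem rate: 26% + 33% = 59%.
Duty = ¥109,001.70 × 59% = ¥64,311.00.
Total = ¥14,383.00 + ¥36,054.49 + ¥3,221.32 + ¥64,311.00 = ¥117,969.81.

¥117,969.81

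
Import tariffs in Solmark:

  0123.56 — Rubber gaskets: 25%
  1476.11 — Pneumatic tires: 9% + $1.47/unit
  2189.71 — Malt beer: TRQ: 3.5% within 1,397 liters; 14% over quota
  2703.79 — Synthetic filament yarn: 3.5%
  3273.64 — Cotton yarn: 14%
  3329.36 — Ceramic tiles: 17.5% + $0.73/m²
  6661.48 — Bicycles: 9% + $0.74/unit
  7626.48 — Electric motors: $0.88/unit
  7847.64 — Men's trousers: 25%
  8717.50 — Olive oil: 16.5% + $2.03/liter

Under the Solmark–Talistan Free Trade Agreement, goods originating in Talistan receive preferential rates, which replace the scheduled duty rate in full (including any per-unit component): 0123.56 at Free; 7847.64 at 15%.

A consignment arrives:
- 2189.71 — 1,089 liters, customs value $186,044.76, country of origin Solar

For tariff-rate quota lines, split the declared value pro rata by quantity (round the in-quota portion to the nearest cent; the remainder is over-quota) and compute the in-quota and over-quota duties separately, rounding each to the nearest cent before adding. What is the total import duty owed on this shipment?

Line 1 (2189.71, Solar, 1,089 liters, $186,044.76):
Code 2189.71 is under a tariff-rate quota (threshold 1,397 liters). Quantity 1,089 liters is within the quota, so the in-quota rate 3.5% applies to the full value.
Duty = $186,044.76 × 3.5% = $6,511.57.

$6,511.57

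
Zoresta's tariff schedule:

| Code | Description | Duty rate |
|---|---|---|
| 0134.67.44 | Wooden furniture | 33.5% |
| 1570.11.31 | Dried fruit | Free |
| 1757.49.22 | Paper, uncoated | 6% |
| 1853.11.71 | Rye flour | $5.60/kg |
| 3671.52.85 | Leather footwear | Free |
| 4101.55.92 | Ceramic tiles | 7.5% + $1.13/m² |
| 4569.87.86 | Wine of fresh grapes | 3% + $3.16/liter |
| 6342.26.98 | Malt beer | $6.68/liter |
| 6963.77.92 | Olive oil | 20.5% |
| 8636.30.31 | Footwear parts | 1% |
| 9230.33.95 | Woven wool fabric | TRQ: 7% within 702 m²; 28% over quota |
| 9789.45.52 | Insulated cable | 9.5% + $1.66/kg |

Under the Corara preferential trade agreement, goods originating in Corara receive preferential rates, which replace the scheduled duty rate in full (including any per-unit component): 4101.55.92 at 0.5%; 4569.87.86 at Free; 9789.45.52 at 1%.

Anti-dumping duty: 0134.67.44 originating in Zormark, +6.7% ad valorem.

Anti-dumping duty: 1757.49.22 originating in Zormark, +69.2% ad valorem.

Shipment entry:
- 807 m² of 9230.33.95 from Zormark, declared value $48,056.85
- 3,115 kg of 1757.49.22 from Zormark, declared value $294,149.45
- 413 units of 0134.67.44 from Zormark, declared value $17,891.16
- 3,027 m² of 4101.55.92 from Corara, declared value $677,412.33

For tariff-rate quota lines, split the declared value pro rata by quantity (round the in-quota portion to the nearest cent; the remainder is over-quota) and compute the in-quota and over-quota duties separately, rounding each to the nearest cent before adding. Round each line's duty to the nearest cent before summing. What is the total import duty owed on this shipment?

Line 1 (9230.33.95, Zormark, 807 m², $48,056.85):
Code 9230.33.95 is under a tariff-rate quota (threshold 702 m²). In-quota: 702 m² at 7%; over-quota: 105 m² at 28%.
Pro-rata value split: in-quota = $48,056.85 × 702/807 = $41,804.10; over-quota = $48,056.85 − $41,804.10 = $6,252.75.
In-quota duty = $41,804.10 × 7% = $2,926.29. Over-quota duty = $6,252.75 × 28% = $1,750.77.
Line duty = $2,926.29 + $1,750.77 = $4,677.06.
Line 2 (1757.49.22, Zormark, 3,115 kg, $294,149.45):
Base rate for 1757.49.22 is 6%.
Additional duty on 1757.49.22 from Zormark: +69.2%. Applied ad valorem rate: 6% + 69.2% = 75.2%.
Duty = $294,149.45 × 75.2% = $221,200.39.
Line 3 (0134.67.44, Zormark, 413 units, $17,891.16):
Base rate for 0134.67.44 is 33.5%.
Additional duty on 0134.67.44 from Zormark: +6.7%. Applied ad valorem rate: 33.5% + 6.7% = 40.2%.
Duty = $17,891.16 × 40.2% = $7,192.25.
Line 4 (4101.55.92, Corara, 3,027 m², $677,412.33):
Base rate for 4101.55.92 is 7.5% + $1.13/m².
Origin Corara qualifies under the Zoresta–Corara agreement and 4101.55.92 is covered: preferential rate 0.5% applies instead.
Duty = $677,412.33 × 0.5% = $3,387.06.
Total = $4,677.06 + $221,200.39 + $7,192.25 + $3,387.06 = $236,456.76.

$236,456.76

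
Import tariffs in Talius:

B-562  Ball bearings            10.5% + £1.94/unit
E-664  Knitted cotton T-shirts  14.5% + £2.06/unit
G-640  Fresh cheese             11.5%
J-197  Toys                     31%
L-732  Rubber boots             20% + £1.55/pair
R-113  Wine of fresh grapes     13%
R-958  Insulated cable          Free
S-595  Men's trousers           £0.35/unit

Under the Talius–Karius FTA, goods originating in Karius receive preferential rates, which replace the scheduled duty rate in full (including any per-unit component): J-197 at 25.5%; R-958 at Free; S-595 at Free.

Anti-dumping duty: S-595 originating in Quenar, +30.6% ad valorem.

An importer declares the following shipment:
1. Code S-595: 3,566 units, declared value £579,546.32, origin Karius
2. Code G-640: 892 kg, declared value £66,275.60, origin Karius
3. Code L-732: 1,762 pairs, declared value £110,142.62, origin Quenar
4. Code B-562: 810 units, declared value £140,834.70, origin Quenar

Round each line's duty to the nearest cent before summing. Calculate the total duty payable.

Line 1 (S-595, Karius, 3,566 units, £579,546.32):
Base rate for S-595 is £0.35/unit.
Origin Karius qualifies under the Talius–Karius agreement and S-595 is covered: preferential rate Free applies instead.
The additional-duty order on S-595 targets Quenar, not Karius; it does not apply.
Duty = £579,546.32 × 0% = £0.00.
Line 2 (G-640, Karius, 892 kg, £66,275.60):
Base rate for G-640 is 11.5%.
Origin Karius is the FTA partner but G-640 is not on the preference list; base rate stands.
Duty = £66,275.60 × 11.5% = £7,621.69.
Line 3 (L-732, Quenar, 1,762 pairs, £110,142.62):
Base rate for L-732 is 20% + £1.55/pair.
Duty = £110,142.62 × 20% + 1,762 × £1.55 = £24,759.62.
Line 4 (B-562, Quenar, 810 units, £140,834.70):
Base rate for B-562 is 10.5% + £1.94/unit.
Duty = £140,834.70 × 10.5% + 810 × £1.94 = £16,359.04.
Total = £0.00 + £7,621.69 + £24,759.62 + £16,359.04 = £48,740.35.

£48,740.35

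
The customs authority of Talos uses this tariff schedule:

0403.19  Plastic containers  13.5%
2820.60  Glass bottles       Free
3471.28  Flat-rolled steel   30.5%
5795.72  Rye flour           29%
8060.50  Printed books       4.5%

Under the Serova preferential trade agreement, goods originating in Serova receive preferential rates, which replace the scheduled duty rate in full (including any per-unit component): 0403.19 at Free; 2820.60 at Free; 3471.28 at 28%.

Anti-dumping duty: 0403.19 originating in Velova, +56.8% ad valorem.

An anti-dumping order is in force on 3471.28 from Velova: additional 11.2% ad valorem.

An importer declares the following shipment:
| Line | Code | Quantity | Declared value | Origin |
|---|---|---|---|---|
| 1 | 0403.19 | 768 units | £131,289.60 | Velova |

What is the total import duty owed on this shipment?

£92,296.59

Line 1 (0403.19, Velova, 768 units, £131,289.60):
Base rate for 0403.19 is 13.5%.
0403.19 has an FTA preferential rate, but origin Velova is not Serova; base rate stands.
Additional duty on 0403.19 from Velova: +56.8%. Applied ad valorem rate: 13.5% + 56.8% = 70.3%.
Duty = £131,289.60 × 70.3% = £92,296.59.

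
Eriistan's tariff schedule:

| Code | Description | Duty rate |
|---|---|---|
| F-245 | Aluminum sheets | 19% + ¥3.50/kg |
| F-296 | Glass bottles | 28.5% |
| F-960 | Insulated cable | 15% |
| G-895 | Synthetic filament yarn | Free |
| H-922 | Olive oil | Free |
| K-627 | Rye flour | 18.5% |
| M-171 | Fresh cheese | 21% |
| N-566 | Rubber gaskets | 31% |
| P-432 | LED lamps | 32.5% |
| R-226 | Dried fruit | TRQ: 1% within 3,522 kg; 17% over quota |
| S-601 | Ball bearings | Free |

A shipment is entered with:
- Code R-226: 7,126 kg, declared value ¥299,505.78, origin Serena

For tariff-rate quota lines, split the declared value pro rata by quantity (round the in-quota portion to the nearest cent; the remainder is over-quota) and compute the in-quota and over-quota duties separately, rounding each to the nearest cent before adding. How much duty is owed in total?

Line 1 (R-226, Serena, 7,126 kg, ¥299,505.78):
Code R-226 is under a tariff-rate quota (threshold 3,522 kg). In-quota: 3,522 kg at 1%; over-quota: 3,604 kg at 17%.
Pro-rata value split: in-quota = ¥299,505.78 × 3,522/7,126 = ¥148,029.66; over-quota = ¥299,505.78 − ¥148,029.66 = ¥151,476.12.
In-quota duty = ¥148,029.66 × 1% = ¥1,480.30. Over-quota duty = ¥151,476.12 × 17% = ¥25,750.94.
Line duty = ¥1,480.30 + ¥25,750.94 = ¥27,231.24.

¥27,231.24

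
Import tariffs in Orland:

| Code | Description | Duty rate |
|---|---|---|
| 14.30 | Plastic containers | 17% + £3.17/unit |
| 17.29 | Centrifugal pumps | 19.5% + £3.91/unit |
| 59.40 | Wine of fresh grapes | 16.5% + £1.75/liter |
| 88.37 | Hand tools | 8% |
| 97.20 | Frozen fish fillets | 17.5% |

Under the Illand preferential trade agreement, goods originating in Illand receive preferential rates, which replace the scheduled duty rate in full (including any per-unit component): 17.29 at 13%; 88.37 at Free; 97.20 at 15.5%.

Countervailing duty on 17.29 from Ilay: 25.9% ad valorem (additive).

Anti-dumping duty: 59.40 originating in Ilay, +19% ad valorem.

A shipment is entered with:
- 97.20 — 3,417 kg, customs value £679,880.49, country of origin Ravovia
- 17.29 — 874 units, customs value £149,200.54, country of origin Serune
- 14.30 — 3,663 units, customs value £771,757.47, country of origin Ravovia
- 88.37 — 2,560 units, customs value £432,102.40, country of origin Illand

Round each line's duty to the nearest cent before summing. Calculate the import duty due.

£294,301.02

Line 1 (97.20, Ravovia, 3,417 kg, £679,880.49):
Base rate for 97.20 is 17.5%.
97.20 has an FTA preferential rate, but origin Ravovia is not Illand; base rate stands.
Duty = £679,880.49 × 17.5% = £118,979.09.
Line 2 (17.29, Serune, 874 units, £149,200.54):
Base rate for 17.29 is 19.5% + £3.91/unit.
17.29 has an FTA preferential rate, but origin Serune is not Illand; base rate stands.
The additional-duty order on 17.29 targets Ilay, not Serune; it does not apply.
Duty = £149,200.54 × 19.5% + 874 × £3.91 = £32,511.45.
Line 3 (14.30, Ravovia, 3,663 units, £771,757.47):
Base rate for 14.30 is 17% + £3.17/unit.
Duty = £771,757.47 × 17% + 3,663 × £3.17 = £142,810.48.
Line 4 (88.37, Illand, 2,560 units, £432,102.40):
Base rate for 88.37 is 8%.
Origin Illand qualifies under the Orland–Illand agreement and 88.37 is covered: preferential rate Free applies instead.
Duty = £432,102.40 × 0% = £0.00.
Total = £118,979.09 + £32,511.45 + £142,810.48 + £0.00 = £294,301.02.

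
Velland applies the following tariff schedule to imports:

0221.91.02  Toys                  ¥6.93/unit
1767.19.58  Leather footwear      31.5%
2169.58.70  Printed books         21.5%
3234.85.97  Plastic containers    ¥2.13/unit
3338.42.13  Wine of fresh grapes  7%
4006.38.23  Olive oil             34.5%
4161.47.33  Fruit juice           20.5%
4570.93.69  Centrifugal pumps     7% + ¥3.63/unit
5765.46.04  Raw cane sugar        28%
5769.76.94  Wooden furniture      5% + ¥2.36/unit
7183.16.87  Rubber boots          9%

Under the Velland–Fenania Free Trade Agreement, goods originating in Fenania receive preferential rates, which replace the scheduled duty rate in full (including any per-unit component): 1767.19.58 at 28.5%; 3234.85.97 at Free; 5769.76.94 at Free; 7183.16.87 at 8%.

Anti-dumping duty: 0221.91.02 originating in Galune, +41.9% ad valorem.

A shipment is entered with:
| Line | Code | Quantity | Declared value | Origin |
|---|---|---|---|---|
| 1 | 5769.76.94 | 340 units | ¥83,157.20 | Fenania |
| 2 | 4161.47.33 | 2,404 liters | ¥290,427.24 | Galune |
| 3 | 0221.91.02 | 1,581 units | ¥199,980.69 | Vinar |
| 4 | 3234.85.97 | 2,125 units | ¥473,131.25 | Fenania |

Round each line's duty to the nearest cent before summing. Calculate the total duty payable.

¥70,493.91

Line 1 (5769.76.94, Fenania, 340 units, ¥83,157.20):
Base rate for 5769.76.94 is 5% + ¥2.36/unit.
Origin Fenania qualifies under the Velland–Fenania agreement and 5769.76.94 is covered: preferential rate Free applies instead.
Duty = ¥83,157.20 × 0% = ¥0.00.
Line 2 (4161.47.33, Galune, 2,404 liters, ¥290,427.24):
Base rate for 4161.47.33 is 20.5%.
Duty = ¥290,427.24 × 20.5% = ¥59,537.58.
Line 3 (0221.91.02, Vinar, 1,581 units, ¥199,980.69):
Base rate for 0221.91.02 is ¥6.93/unit.
The additional-duty order on 0221.91.02 targets Galune, not Vinar; it does not apply.
Duty = 1,581 × ¥6.93 = ¥10,956.33.
Line 4 (3234.85.97, Fenania, 2,125 units, ¥473,131.25):
Base rate for 3234.85.97 is ¥2.13/unit.
Origin Fenania qualifies under the Velland–Fenania agreement and 3234.85.97 is covered: preferential rate Free applies instead.
Duty = ¥473,131.25 × 0% = ¥0.00.
Total = ¥0.00 + ¥59,537.58 + ¥10,956.33 + ¥0.00 = ¥70,493.91.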